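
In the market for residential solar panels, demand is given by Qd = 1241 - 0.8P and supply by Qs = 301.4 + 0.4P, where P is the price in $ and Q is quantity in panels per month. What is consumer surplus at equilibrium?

Consumer surplus = 236083.225

Equating demand and supply, 1241 - 0.8P = 301.4 + 0.4P gives 1.2P = 939.6, so P* = 783.
From the demand curve, Q* = 1241 - 0.8(783) = 614.6.
Demand choke price (Qd = 0): P = 1241/0.8 = 1551.25. Consumer surplus = ½ × (1551.25 - 783) × 614.6 = 236083.225.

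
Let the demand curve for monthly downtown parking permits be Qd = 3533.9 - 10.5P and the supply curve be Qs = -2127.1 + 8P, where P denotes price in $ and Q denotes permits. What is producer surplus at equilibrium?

Producer surplus = 6436.050625

At equilibrium Qd = Qs, so 3533.9 - 10.5P = -2127.1 + 8P; collecting terms, 5661 = 18.5P and P* = 306.
From the demand curve, Q* = 3533.9 - 10.5(306) = 320.9.
Supply choke price (Qs = 0): P = 265.8875. Producer surplus = ½ × (306 - 265.8875) × 320.9 = 6436.050625.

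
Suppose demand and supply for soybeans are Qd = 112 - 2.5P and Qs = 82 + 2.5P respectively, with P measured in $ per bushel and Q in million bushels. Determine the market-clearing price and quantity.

P* = 6, Q* = 97

The market clears where 112 - 2.5P = 82 + 2.5P. Rearranging, 5P = 30, hence P* = 6.
Then Q* = 112 - 2.5(6) = 97.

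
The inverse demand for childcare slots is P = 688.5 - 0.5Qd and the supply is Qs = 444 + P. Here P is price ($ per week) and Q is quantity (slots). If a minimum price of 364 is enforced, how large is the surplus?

Surplus = 159

Rewriting in direct form: Qd = 1377 - 2P.
At P = 364: Qd = 649 and Qs = 808.
Surplus = Qs - Qd = 808 - 649 = 159.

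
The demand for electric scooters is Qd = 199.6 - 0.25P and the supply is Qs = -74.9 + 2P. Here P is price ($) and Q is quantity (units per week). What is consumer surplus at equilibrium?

Consumer surplus = 57189.62

The market clears where 199.6 - 0.25P = -74.9 + 2P. Rearranging, 2.25P = 274.5, hence P* = 122.
From the demand curve, Q* = 199.6 - 0.25(122) = 169.1.
Demand choke price (Qd = 0): P = 199.6/0.25 = 798.4. Consumer surplus = ½ × (798.4 - 122) × 169.1 = 57189.62.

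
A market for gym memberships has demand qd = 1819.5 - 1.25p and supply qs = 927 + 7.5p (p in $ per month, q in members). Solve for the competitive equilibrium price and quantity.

Set qd = qs: 1819.5 - 1.25p = 927 + 7.5p, so 892.5 = 8.75p and p* = 102.
Plugging p* into demand: q* = 1819.5 - 1.25(102) = 1692.

p* = 102, q* = 1692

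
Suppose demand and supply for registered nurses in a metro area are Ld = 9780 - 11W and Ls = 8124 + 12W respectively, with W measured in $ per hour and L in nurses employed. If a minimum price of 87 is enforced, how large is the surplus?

Surplus = 345

At W = 87: Ld = 8823 and Ls = 9168.
Surplus = Ls - Ld = 9168 - 8823 = 345.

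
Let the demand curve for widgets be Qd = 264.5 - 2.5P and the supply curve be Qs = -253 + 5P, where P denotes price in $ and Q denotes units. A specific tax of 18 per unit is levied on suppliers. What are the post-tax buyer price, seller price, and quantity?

Suppliers keep P_s = P_b - 18 per unit, so supply in terms of the buyer price is Qs = -343 + 5P_b.
Market clearing requires 264.5 - 2.5P_b = -343 + 5P_b; hence 607.5 = 7.5P_b and P_b = 81.
So P_s = 63 and the quantity traded is Q = 264.5 - 2.5(81) = 62.

P_b = 81, P_s = 63, Q = 62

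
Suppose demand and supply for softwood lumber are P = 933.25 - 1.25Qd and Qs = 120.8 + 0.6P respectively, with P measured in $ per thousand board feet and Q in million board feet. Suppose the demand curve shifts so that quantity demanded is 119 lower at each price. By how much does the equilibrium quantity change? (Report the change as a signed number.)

Inverting to quantity form: Qd = 746.6 - 0.8P.
Equating demand and supply, 746.6 - 0.8P = 120.8 + 0.6P gives 1.4P = 625.8, so P* = 447.
Plugging P* into demand: Q* = 746.6 - 0.8(447) = 389.
After the shift, demand is Qd = 627.6 - 0.8P.
The new intersection has 506.8 = 1.4P, i.e. P = 362, Q = 338.
ΔQ = 338 - 389 = -51.

ΔQ = -51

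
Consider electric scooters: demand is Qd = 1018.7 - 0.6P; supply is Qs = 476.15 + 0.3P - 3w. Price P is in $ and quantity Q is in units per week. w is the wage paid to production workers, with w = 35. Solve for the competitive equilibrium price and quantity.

With w = 35, supply is Qs = 371.15 + 0.3P.
Set Qd = Qs: 1018.7 - 0.6P = 371.15 + 0.3P, so 647.55 = 0.9P and P* = 719.5.
Plugging P* into demand: Q* = 1018.7 - 0.6(719.5) = 587.

P* = 719.5, Q* = 587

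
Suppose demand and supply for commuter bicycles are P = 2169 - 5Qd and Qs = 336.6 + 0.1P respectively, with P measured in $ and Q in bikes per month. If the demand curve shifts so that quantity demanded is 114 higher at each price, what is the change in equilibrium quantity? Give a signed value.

Solving each curve for Q: Qd = 433.8 - 0.2P.
Set Qd = Qs: 433.8 - 0.2P = 336.6 + 0.1P, so 97.2 = 0.3P and P* = 324.
Substitute back: Q* = 433.8 - 0.2(324) = 369.
After the shift, demand is Qd = 547.8 - 0.2P.
New equilibrium: 211.2 = 0.3P, so P = 704 and Q = 407.
ΔQ = 407 - 369 = 38.

ΔQ = 38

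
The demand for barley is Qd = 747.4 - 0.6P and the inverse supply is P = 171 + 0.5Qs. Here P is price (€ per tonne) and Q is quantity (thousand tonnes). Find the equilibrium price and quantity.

P* = 419, Q* = 496

Solving each curve for Q: Qs = -342 + 2P.
The market clears where 747.4 - 0.6P = -342 + 2P. Rearranging, 2.6P = 1089.4, hence P* = 419.
Then Q* = 747.4 - 0.6(419) = 496.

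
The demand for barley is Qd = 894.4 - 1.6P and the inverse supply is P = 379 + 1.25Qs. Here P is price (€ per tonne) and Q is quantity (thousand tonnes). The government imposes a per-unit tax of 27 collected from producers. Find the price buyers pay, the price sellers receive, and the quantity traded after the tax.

Solving each curve for Q: Qs = -303.2 + 0.8P.
Producers keep P_s = P_b - 27 per unit, so supply in terms of the buyer price is Qs = -324.8 + 0.8P_b.
Market clearing requires 894.4 - 1.6P_b = -324.8 + 0.8P_b; hence 1219.2 = 2.4P_b and P_b = 508.
Then P_s = 508 - 27 = 481 and Q = 894.4 - 1.6(508) = 81.6.

P_b = 508, P_s = 481, Q = 81.6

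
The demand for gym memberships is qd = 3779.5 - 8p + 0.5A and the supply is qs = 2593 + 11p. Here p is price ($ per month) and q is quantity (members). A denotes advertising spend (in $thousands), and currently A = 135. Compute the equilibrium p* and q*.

p* = 66, q* = 3319

With A = 135, demand is qd = 3847 - 8p.
At equilibrium qd = qs, so 3847 - 8p = 2593 + 11p; collecting terms, 1254 = 19p and p* = 66.
Plugging p* into demand: q* = 3847 - 8(66) = 3319.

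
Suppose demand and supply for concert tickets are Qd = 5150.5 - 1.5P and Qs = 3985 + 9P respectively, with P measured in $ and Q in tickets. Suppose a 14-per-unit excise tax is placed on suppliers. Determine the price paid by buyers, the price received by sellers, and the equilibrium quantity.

Suppliers keep P_s = P_b - 14 per unit, so supply in terms of the buyer price is Qs = 3859 + 9P_b.
Set Qd = Qs: 5150.5 - 1.5P_b = 3859 + 9P_b, so 1291.5 = 10.5P_b and P_b = 123.
Then P_s = 123 - 14 = 109 and Q = 5150.5 - 1.5(123) = 4966.

P_b = 123, P_s = 109, Q = 4966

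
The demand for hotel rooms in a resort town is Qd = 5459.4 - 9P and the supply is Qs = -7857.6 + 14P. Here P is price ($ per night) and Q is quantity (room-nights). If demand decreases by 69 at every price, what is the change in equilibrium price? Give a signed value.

ΔP = -3

Equating demand and supply, 5459.4 - 9P = -7857.6 + 14P gives 23P = 13317, so P* = 579.
Then Q* = 5459.4 - 9(579) = 248.4.
After the shift, demand is Qd = 5390.4 - 9P.
The new intersection has 13248 = 23P, i.e. P = 576, Q = 206.4.
ΔP = 576 - 579 = -3.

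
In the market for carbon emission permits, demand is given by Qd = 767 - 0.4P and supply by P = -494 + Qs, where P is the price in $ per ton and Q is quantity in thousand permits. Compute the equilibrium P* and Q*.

P* = 195, Q* = 689

Inverting to quantity form: Qs = 494 + P.
At equilibrium Qd = Qs, so 767 - 0.4P = 494 + P; collecting terms, 273 = 1.4P and P* = 195.
From the demand curve, Q* = 767 - 0.4(195) = 689.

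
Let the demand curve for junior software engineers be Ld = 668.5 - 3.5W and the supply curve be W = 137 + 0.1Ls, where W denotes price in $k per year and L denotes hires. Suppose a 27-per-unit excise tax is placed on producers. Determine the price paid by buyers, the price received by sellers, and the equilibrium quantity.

W_b = 171, W_s = 144, L = 70

Rewriting in direct form: Ls = -1370 + 10W.
With a tax of 27 on producers, they supply based on the net price W_s = W_b - 27, so Ls = -1640 + 10W_b.
Set Ld = Ls: 668.5 - 3.5W_b = -1640 + 10W_b, so 2308.5 = 13.5W_b and W_b = 171.
So W_s = 144 and the quantity traded is L = 668.5 - 3.5(171) = 70.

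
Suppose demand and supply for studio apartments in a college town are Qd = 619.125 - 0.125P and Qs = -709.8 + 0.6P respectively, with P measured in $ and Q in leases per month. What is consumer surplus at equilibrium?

Consumer surplus = 608400

The market clears where 619.125 - 0.125P = -709.8 + 0.6P. Rearranging, 0.725P = 1328.925, hence P* = 1833.
Then Q* = 619.125 - 0.125(1833) = 390.
Demand choke price (Qd = 0): P = 619.125/0.125 = 4953. Consumer surplus = ½ × (4953 - 1833) × 390 = 608400.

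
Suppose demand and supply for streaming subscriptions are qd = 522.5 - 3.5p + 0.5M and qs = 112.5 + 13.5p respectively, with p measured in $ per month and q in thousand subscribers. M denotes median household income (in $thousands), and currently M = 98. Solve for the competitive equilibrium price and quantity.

With M = 98, demand is qd = 571.5 - 3.5p.
Set qd = qs: 571.5 - 3.5p = 112.5 + 13.5p, so 459 = 17p and p* = 27.
Plugging p* into demand: q* = 571.5 - 3.5(27) = 477.

p* = 27, q* = 477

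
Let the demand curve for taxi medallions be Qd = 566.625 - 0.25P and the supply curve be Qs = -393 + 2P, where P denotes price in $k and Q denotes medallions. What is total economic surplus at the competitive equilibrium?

At equilibrium Qd = Qs, so 566.625 - 0.25P = -393 + 2P; collecting terms, 959.625 = 2.25P and P* = 426.5.
Then Q* = 566.625 - 0.25(426.5) = 460.
Demand choke price = 2266.5; supply choke price = 196.5. CS = ½(2266.5 - 426.5)(460) = 423200; PS = ½(426.5 - 196.5)(460) = 52900. Total surplus = 476100.

Total surplus = 476100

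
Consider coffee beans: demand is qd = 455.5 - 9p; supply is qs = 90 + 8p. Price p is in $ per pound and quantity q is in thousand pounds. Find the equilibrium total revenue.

The market clears where 455.5 - 9p = 90 + 8p. Rearranging, 17p = 365.5, hence p* = 21.5.
Then q* = 455.5 - 9(21.5) = 262.
Total revenue = p* × q* = 21.5 × 262 = 5633.

Total revenue = 5633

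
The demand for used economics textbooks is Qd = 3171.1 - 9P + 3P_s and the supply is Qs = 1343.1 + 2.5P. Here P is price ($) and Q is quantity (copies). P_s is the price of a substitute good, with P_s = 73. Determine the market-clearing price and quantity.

P* = 178, Q* = 1788.1

With P_s = 73, demand is Qd = 3390.1 - 9P.
Set Qd = Qs: 3390.1 - 9P = 1343.1 + 2.5P, so 2047 = 11.5P and P* = 178.
Plugging P* into demand: Q* = 3390.1 - 9(178) = 1788.1.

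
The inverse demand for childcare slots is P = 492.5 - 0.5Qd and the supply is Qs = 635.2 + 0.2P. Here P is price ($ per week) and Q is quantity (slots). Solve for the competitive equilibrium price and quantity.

Solving each curve for Q: Qd = 985 - 2P.
Set Qd = Qs: 985 - 2P = 635.2 + 0.2P, so 349.8 = 2.2P and P* = 159.
Then Q* = 985 - 2(159) = 667.

P* = 159, Q* = 667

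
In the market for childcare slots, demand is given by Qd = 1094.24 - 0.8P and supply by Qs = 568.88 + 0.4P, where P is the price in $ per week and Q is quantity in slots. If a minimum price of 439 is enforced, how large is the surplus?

Surplus = 1.44

With P fixed at 439, quantity demanded is 743.04 and quantity supplied is 744.48.
Surplus = Qs - Qd = 744.48 - 743.04 = 1.44.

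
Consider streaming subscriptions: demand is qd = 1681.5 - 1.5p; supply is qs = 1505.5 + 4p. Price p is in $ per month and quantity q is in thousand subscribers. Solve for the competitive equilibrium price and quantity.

The market clears where 1681.5 - 1.5p = 1505.5 + 4p. Rearranging, 5.5p = 176, hence p* = 32.
From the demand curve, q* = 1681.5 - 1.5(32) = 1633.5.

p* = 32, q* = 1633.5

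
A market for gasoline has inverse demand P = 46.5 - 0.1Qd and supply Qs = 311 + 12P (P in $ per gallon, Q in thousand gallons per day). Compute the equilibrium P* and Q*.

P* = 7, Q* = 395

Rewriting in direct form: Qd = 465 - 10P.
At equilibrium Qd = Qs, so 465 - 10P = 311 + 12P; collecting terms, 154 = 22P and P* = 7.
Plugging P* into demand: Q* = 465 - 10(7) = 395.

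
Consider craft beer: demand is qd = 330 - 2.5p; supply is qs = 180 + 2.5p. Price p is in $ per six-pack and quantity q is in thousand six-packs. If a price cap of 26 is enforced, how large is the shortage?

Evaluating both curves at the ceiling price 26 gives qd = 265, qs = 245.
Shortage = qd - qs = 265 - 245 = 20.

Shortage = 20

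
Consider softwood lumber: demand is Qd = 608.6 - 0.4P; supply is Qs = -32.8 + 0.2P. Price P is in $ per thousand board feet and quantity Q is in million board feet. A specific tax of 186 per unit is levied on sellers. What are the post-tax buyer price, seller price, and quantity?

P_b = 1131, P_s = 945, Q = 156.2

The tax drives a wedge P_b - P_s = 186. Substituting P_s = P_b - 186 into supply: Qs = -70 + 0.2P_b.
Equate demand and the shifted supply: 608.6 - 0.4P_b = -70 + 0.2P_b, giving 0.6P_b = 678.6, so P_b = 1131.
So P_s = 945 and the quantity traded is Q = 608.6 - 0.4(1131) = 156.2.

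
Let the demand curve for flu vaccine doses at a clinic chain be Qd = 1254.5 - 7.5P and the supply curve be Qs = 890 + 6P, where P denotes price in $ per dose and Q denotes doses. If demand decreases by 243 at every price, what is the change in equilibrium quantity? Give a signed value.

Equating demand and supply, 1254.5 - 7.5P = 890 + 6P gives 13.5P = 364.5, so P* = 27.
Substitute back: Q* = 1254.5 - 7.5(27) = 1052.
After the shift, demand is Qd = 1011.5 - 7.5P.
New equilibrium: 121.5 = 13.5P, so P = 9 and Q = 944.
ΔQ = 944 - 1052 = -108.

ΔQ = -108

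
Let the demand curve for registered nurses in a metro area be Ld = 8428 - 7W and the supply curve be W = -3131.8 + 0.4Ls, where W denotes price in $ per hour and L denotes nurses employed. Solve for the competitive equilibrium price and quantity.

Inverting to quantity form: Ls = 7829.5 + 2.5W.
The market clears where 8428 - 7W = 7829.5 + 2.5W. Rearranging, 9.5W = 598.5, hence W* = 63.
Plugging W* into demand: L* = 8428 - 7(63) = 7987.

W* = 63, L* = 7987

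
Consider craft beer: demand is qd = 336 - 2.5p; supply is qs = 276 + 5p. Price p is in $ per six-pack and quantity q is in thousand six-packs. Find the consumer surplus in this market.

Equating demand and supply, 336 - 2.5p = 276 + 5p gives 7.5p = 60, so p* = 8.
From the demand curve, q* = 336 - 2.5(8) = 316.
Demand choke price (qd = 0): p = 336/2.5 = 134.4. Consumer surplus = ½ × (134.4 - 8) × 316 = 19971.2.

Consumer surplus = 19971.2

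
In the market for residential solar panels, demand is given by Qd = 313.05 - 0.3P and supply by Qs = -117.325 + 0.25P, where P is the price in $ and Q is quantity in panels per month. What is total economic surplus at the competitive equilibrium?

Total surplus = 22479.93

Set Qd = Qs: 313.05 - 0.3P = -117.325 + 0.25P, so 430.375 = 0.55P and P* = 782.5.
Substitute back: Q* = 313.05 - 0.3(782.5) = 78.3.
Demand choke price = 1043.5; supply choke price = 469.3. CS = ½(1043.5 - 782.5)(78.3) = 10218.15; PS = ½(782.5 - 469.3)(78.3) = 12261.78. Total surplus = 22479.93.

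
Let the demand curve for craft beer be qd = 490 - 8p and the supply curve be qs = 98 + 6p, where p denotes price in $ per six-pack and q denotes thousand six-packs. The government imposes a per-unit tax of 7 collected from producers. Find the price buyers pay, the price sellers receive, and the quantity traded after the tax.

p_b = 31, p_s = 24, q = 242

The tax drives a wedge p_b - p_s = 7. Substituting p_s = p_b - 7 into supply: qs = 56 + 6p_b.
Market clearing requires 490 - 8p_b = 56 + 6p_b; hence 434 = 14p_b and p_b = 31.
Then p_s = 31 - 7 = 24 and q = 490 - 8(31) = 242.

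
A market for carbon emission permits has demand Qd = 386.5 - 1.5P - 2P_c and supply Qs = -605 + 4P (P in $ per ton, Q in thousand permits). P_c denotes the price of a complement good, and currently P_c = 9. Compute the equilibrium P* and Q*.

P* = 177, Q* = 103

With P_c = 9, demand is Qd = 368.5 - 1.5P.
At equilibrium Qd = Qs, so 368.5 - 1.5P = -605 + 4P; collecting terms, 973.5 = 5.5P and P* = 177.
From the demand curve, Q* = 368.5 - 1.5(177) = 103.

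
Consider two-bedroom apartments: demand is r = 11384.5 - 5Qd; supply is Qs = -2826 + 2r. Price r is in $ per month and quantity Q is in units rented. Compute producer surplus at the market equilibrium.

Producer surplus = 821742.25

Rewriting in direct form: Qd = 2276.9 - 0.2r.
Set Qd = Qs: 2276.9 - 0.2r = -2826 + 2r, so 5102.9 = 2.2r and r* = 2319.5.
Then Q* = 2276.9 - 0.2(2319.5) = 1813.
Supply choke price (Qs = 0): r = 1413. Producer surplus = ½ × (2319.5 - 1413) × 1813 = 821742.25.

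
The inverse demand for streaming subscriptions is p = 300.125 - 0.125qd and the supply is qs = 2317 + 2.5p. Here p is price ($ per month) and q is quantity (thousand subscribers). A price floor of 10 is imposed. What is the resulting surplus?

Surplus = 21

In direct form, qd = 2401 - 8p.
At p = 10: qd = 2321 and qs = 2342.
Surplus = qs - qd = 2342 - 2321 = 21.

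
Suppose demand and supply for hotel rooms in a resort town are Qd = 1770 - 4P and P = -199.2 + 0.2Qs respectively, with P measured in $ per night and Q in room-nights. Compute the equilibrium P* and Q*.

P* = 86, Q* = 1426

Inverting to quantity form: Qs = 996 + 5P.
The market clears where 1770 - 4P = 996 + 5P. Rearranging, 9P = 774, hence P* = 86.
Substitute back: Q* = 1770 - 4(86) = 1426.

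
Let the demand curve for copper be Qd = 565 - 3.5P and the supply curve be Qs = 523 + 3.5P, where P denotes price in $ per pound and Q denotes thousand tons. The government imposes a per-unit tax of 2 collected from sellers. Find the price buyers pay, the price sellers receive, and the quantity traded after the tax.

P_b = 7, P_s = 5, Q = 540.5

With a tax of 2 on sellers, they supply based on the net price P_s = P_b - 2, so Qs = 516 + 3.5P_b.
Set Qd = Qs: 565 - 3.5P_b = 516 + 3.5P_b, so 49 = 7P_b and P_b = 7.
So P_s = 5 and the quantity traded is Q = 565 - 3.5(7) = 540.5.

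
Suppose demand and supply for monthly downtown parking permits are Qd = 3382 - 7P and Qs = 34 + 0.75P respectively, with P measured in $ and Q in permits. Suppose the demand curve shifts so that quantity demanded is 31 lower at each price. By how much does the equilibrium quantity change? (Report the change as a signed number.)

The market clears where 3382 - 7P = 34 + 0.75P. Rearranging, 7.75P = 3348, hence P* = 432.
From the demand curve, Q* = 3382 - 7(432) = 358.
After the shift, demand is Qd = 3351 - 7P.
New equilibrium: 3317 = 7.75P, so P = 428 and Q = 355.
ΔQ = 355 - 358 = -3.

ΔQ = -3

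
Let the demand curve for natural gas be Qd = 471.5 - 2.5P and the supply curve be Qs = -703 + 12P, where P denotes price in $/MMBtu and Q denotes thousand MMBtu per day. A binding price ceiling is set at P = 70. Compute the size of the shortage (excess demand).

With P fixed at 70, quantity demanded is 296.5 and quantity supplied is 137.
Shortage = Qd - Qs = 296.5 - 137 = 159.5.

Shortage = 159.5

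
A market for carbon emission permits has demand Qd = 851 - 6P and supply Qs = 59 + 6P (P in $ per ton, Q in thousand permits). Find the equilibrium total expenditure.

At equilibrium Qd = Qs, so 851 - 6P = 59 + 6P; collecting terms, 792 = 12P and P* = 66.
Substitute back: Q* = 851 - 6(66) = 455.
Total expenditure = P* × Q* = 66 × 455 = 30030.

Total expenditure = 30030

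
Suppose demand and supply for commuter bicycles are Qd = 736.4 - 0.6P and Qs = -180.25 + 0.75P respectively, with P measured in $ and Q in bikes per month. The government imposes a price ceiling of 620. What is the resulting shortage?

Shortage = 79.65

At P = 620: Qd = 364.4 and Qs = 284.75.
Shortage = Qd - Qs = 364.4 - 284.75 = 79.65.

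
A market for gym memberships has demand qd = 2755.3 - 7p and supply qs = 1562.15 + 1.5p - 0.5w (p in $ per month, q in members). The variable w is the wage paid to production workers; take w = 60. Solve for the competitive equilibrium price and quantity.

With w = 60, supply is qs = 1532.15 + 1.5p.
Set qd = qs: 2755.3 - 7p = 1532.15 + 1.5p, so 1223.15 = 8.5p and p* = 143.9.
Plugging p* into demand: q* = 2755.3 - 7(143.9) = 1748.

p* = 143.9, q* = 1748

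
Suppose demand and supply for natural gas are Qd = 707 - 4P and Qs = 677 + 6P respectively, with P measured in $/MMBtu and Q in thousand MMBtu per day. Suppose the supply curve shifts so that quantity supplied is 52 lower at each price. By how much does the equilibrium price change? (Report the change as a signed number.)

ΔP = 5.2

Set Qd = Qs: 707 - 4P = 677 + 6P, so 30 = 10P and P* = 3.
Substitute back: Q* = 707 - 4(3) = 695.
After the shift, supply is Qs = 625 + 6P.
The new intersection has 82 = 10P, i.e. P = 8.2, Q = 674.2.
ΔP = 8.2 - 3 = 5.2.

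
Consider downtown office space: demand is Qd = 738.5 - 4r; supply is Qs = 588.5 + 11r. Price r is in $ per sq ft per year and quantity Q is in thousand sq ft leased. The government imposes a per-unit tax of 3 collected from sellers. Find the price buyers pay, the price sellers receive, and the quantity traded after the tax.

r_b = 12.2, r_s = 9.2, Q = 689.7

The tax drives a wedge r_b - r_s = 3. Substituting r_s = r_b - 3 into supply: Qs = 555.5 + 11r_b.
Equate demand and the shifted supply: 738.5 - 4r_b = 555.5 + 11r_b, giving 15r_b = 183, so r_b = 12.2.
So r_s = 9.2 and the quantity traded is Q = 738.5 - 4(12.2) = 689.7.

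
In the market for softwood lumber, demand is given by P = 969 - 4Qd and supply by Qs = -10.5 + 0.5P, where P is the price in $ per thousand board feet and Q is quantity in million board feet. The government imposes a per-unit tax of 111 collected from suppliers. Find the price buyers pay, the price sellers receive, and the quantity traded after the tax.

Inverting to quantity form: Qd = 242.25 - 0.25P.
With a tax of 111 on suppliers, they supply based on the net price P_s = P_b - 111, so Qs = -66 + 0.5P_b.
Set Qd = Qs: 242.25 - 0.25P_b = -66 + 0.5P_b, so 308.25 = 0.75P_b and P_b = 411.
Then P_s = 411 - 111 = 300 and Q = 242.25 - 0.25(411) = 139.5.

P_b = 411, P_s = 300, Q = 139.5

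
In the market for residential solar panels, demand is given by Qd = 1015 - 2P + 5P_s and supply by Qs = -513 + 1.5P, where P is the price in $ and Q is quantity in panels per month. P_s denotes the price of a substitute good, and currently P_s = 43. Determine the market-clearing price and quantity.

With P_s = 43, demand is Qd = 1230 - 2P.
At equilibrium Qd = Qs, so 1230 - 2P = -513 + 1.5P; collecting terms, 1743 = 3.5P and P* = 498.
Plugging P* into demand: Q* = 1230 - 2(498) = 234.

P* = 498, Q* = 234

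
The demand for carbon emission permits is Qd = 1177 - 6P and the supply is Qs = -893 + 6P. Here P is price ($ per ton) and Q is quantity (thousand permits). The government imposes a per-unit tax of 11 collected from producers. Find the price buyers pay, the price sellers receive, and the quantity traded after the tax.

The tax drives a wedge P_b - P_s = 11. Substituting P_s = P_b - 11 into supply: Qs = -959 + 6P_b.
Equate demand and the shifted supply: 1177 - 6P_b = -959 + 6P_b, giving 12P_b = 2136, so P_b = 178.
Then P_s = 178 - 11 = 167 and Q = 1177 - 6(178) = 109.

P_b = 178, P_s = 167, Q = 109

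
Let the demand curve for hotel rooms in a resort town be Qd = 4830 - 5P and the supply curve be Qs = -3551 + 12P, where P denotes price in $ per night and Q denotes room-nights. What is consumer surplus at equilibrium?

At equilibrium Qd = Qs, so 4830 - 5P = -3551 + 12P; collecting terms, 8381 = 17P and P* = 493.
Then Q* = 4830 - 5(493) = 2365.
Demand choke price (Qd = 0): P = 4830/5 = 966. Consumer surplus = ½ × (966 - 493) × 2365 = 559322.5.

Consumer surplus = 559322.5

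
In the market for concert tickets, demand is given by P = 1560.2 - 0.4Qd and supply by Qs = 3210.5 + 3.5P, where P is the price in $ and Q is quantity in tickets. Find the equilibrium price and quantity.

Inverting to quantity form: Qd = 3900.5 - 2.5P.
Set Qd = Qs: 3900.5 - 2.5P = 3210.5 + 3.5P, so 690 = 6P and P* = 115.
Plugging P* into demand: Q* = 3900.5 - 2.5(115) = 3613.

P* = 115, Q* = 3613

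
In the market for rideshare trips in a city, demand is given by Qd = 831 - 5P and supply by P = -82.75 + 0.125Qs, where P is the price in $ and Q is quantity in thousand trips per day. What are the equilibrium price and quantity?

P* = 13, Q* = 766

Inverting to quantity form: Qs = 662 + 8P.
The market clears where 831 - 5P = 662 + 8P. Rearranging, 13P = 169, hence P* = 13.
Substitute back: Q* = 831 - 5(13) = 766.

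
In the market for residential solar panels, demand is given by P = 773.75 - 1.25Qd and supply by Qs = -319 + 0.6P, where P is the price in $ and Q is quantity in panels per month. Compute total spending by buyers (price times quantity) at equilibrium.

Total spending by buyers = 55610

Inverting to quantity form: Qd = 619 - 0.8P.
Set Qd = Qs: 619 - 0.8P = -319 + 0.6P, so 938 = 1.4P and P* = 670.
From the demand curve, Q* = 619 - 0.8(670) = 83.
Total spending by buyers = P* × Q* = 670 × 83 = 55610.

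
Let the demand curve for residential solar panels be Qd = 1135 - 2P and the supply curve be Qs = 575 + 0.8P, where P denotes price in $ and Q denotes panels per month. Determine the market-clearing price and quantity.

P* = 200, Q* = 735

At equilibrium Qd = Qs, so 1135 - 2P = 575 + 0.8P; collecting terms, 560 = 2.8P and P* = 200.
From the demand curve, Q* = 1135 - 2(200) = 735.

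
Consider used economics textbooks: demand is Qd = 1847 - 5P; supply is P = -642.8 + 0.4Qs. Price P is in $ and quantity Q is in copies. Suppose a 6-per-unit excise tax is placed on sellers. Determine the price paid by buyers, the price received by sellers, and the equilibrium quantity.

In direct form, Qs = 1607 + 2.5P.
With a tax of 6 on sellers, they supply based on the net price P_s = P_b - 6, so Qs = 1592 + 2.5P_b.
Set Qd = Qs: 1847 - 5P_b = 1592 + 2.5P_b, so 255 = 7.5P_b and P_b = 34.
Then P_s = 34 - 6 = 28 and Q = 1847 - 5(34) = 1677.

P_b = 34, P_s = 28, Q = 1677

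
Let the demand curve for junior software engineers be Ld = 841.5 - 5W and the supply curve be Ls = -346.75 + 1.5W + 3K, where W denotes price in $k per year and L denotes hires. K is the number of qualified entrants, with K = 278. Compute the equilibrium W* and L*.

W* = 54.5, L* = 569

With K = 278, supply is Ls = 487.25 + 1.5W.
Set Ld = Ls: 841.5 - 5W = 487.25 + 1.5W, so 354.25 = 6.5W and W* = 54.5.
Substitute back: L* = 841.5 - 5(54.5) = 569.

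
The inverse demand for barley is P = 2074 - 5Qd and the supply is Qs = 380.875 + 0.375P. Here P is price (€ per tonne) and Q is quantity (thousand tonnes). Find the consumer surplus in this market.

Solving each curve for Q: Qd = 414.8 - 0.2P.
The market clears where 414.8 - 0.2P = 380.875 + 0.375P. Rearranging, 0.575P = 33.925, hence P* = 59.
Then Q* = 414.8 - 0.2(59) = 403.
Demand choke price (Qd = 0): P = 414.8/0.2 = 2074. Consumer surplus = ½ × (2074 - 59) × 403 = 406022.5.

Consumer surplus = 406022.5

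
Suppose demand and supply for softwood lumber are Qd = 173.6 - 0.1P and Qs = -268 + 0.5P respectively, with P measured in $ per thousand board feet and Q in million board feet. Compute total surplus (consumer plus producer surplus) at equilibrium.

At equilibrium Qd = Qs, so 173.6 - 0.1P = -268 + 0.5P; collecting terms, 441.6 = 0.6P and P* = 736.
From the demand curve, Q* = 173.6 - 0.1(736) = 100.
Demand choke price = 1736; supply choke price = 536. CS = ½(1736 - 736)(100) = 50000; PS = ½(736 - 536)(100) = 10000. Total surplus = 60000.

Total surplus = 60000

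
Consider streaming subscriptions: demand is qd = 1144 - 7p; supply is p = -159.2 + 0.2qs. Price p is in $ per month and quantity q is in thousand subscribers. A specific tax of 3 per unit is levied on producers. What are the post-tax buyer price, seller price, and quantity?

p_b = 30.25, p_s = 27.25, q = 932.25

Inverting to quantity form: qs = 796 + 5p.
With a tax of 3 on producers, they supply based on the net price p_s = p_b - 3, so qs = 781 + 5p_b.
Market clearing requires 1144 - 7p_b = 781 + 5p_b; hence 363 = 12p_b and p_b = 30.25.
So p_s = 27.25 and the quantity traded is q = 1144 - 7(30.25) = 932.25.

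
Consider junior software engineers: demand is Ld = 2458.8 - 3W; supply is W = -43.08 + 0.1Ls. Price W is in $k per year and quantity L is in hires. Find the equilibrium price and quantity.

W* = 156, L* = 1990.8

Inverting to quantity form: Ls = 430.8 + 10W.
The market clears where 2458.8 - 3W = 430.8 + 10W. Rearranging, 13W = 2028, hence W* = 156.
Then L* = 2458.8 - 3(156) = 1990.8.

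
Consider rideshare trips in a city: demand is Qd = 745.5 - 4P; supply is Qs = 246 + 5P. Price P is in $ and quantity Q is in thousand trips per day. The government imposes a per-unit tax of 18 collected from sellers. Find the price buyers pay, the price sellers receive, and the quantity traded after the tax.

Sellers keep P_s = P_b - 18 per unit, so supply in terms of the buyer price is Qs = 156 + 5P_b.
Set Qd = Qs: 745.5 - 4P_b = 156 + 5P_b, so 589.5 = 9P_b and P_b = 65.5.
Then P_s = 65.5 - 18 = 47.5 and Q = 745.5 - 4(65.5) = 483.5.

P_b = 65.5, P_s = 47.5, Q = 483.5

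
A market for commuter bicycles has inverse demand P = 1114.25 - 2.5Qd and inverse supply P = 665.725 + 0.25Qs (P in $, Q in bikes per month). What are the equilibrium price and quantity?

P* = 706.5, Q* = 163.1

Rewriting in direct form: Qd = 445.7 - 0.4P and Qs = -2662.9 + 4P.
At equilibrium Qd = Qs, so 445.7 - 0.4P = -2662.9 + 4P; collecting terms, 3108.6 = 4.4P and P* = 706.5.
Then Q* = 445.7 - 0.4(706.5) = 163.1.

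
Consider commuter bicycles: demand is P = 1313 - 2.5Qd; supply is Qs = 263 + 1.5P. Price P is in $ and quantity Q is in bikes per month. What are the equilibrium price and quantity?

P* = 138, Q* = 470

In direct form, Qd = 525.2 - 0.4P.
At equilibrium Qd = Qs, so 525.2 - 0.4P = 263 + 1.5P; collecting terms, 262.2 = 1.9P and P* = 138.
From the demand curve, Q* = 525.2 - 0.4(138) = 470.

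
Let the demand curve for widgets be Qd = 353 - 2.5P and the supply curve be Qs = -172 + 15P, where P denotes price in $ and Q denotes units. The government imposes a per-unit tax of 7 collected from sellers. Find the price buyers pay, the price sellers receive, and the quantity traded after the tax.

P_b = 36, P_s = 29, Q = 263

With a tax of 7 on sellers, they supply based on the net price P_s = P_b - 7, so Qs = -277 + 15P_b.
Equate demand and the shifted supply: 353 - 2.5P_b = -277 + 15P_b, giving 17.5P_b = 630, so P_b = 36.
So P_s = 29 and the quantity traded is Q = 353 - 2.5(36) = 263.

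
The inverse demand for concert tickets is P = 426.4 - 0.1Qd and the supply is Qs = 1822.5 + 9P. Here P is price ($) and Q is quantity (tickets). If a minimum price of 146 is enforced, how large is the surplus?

In direct form, Qd = 4264 - 10P.
With P fixed at 146, quantity demanded is 2804 and quantity supplied is 3136.5.
Surplus = Qs - Qd = 3136.5 - 2804 = 332.5.

Surplus = 332.5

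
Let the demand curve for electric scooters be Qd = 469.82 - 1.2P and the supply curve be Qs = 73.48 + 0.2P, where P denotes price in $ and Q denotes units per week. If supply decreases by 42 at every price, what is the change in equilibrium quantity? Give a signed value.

ΔQ = -36

Equating demand and supply, 469.82 - 1.2P = 73.48 + 0.2P gives 1.4P = 396.34, so P* = 283.1.
Plugging P* into demand: Q* = 469.82 - 1.2(283.1) = 130.1.
After the shift, supply is Qs = 31.48 + 0.2P.
New equilibrium: 438.34 = 1.4P, so P = 313.1 and Q = 94.1.
ΔQ = 94.1 - 130.1 = -36.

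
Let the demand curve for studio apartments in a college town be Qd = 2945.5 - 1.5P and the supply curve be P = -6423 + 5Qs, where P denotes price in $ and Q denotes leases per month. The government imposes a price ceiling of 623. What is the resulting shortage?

In direct form, Qs = 1284.6 + 0.2P.
Evaluating both curves at the ceiling price 623 gives Qd = 2011, Qs = 1409.2.
Shortage = Qd - Qs = 2011 - 1409.2 = 601.8.

Shortage = 601.8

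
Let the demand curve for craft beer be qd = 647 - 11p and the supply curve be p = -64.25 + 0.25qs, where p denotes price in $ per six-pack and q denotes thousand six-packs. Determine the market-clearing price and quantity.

p* = 26, q* = 361

In direct form, qs = 257 + 4p.
Set qd = qs: 647 - 11p = 257 + 4p, so 390 = 15p and p* = 26.
Substitute back: q* = 647 - 11(26) = 361.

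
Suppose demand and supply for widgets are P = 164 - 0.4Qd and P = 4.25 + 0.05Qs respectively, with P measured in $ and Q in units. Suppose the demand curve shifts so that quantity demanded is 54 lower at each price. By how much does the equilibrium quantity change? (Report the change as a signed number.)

Solving each curve for Q: Qd = 410 - 2.5P and Qs = -85 + 20P.
Set Qd = Qs: 410 - 2.5P = -85 + 20P, so 495 = 22.5P and P* = 22.
Plugging P* into demand: Q* = 410 - 2.5(22) = 355.
After the shift, demand is Qd = 356 - 2.5P.
New equilibrium: 441 = 22.5P, so P = 19.6 and Q = 307.
ΔQ = 307 - 355 = -48.

ΔQ = -48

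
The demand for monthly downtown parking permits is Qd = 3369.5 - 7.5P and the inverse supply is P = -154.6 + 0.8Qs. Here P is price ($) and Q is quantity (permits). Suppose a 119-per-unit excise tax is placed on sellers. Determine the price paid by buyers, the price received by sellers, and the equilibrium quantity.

Inverting to quantity form: Qs = 193.25 + 1.25P.
Sellers keep P_s = P_b - 119 per unit, so supply in terms of the buyer price is Qs = 44.5 + 1.25P_b.
Market clearing requires 3369.5 - 7.5P_b = 44.5 + 1.25P_b; hence 3325 = 8.75P_b and P_b = 380.
Then P_s = 380 - 119 = 261 and Q = 3369.5 - 7.5(380) = 519.5.

P_b = 380, P_s = 261, Q = 519.5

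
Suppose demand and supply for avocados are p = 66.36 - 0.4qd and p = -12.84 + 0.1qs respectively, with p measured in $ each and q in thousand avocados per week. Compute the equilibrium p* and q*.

Inverting to quantity form: qd = 165.9 - 2.5p and qs = 128.4 + 10p.
Equating demand and supply, 165.9 - 2.5p = 128.4 + 10p gives 12.5p = 37.5, so p* = 3.
Plugging p* into demand: q* = 165.9 - 2.5(3) = 158.4.

p* = 3, q* = 158.4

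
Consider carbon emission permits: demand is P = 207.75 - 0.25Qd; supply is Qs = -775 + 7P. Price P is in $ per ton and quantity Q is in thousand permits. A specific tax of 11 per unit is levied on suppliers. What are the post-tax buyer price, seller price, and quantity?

In direct form, Qd = 831 - 4P.
The tax drives a wedge P_b - P_s = 11. Substituting P_s = P_b - 11 into supply: Qs = -852 + 7P_b.
Equate demand and the shifted supply: 831 - 4P_b = -852 + 7P_b, giving 11P_b = 1683, so P_b = 153.
Then P_s = 153 - 11 = 142 and Q = 831 - 4(153) = 219.

P_b = 153, P_s = 142, Q = 219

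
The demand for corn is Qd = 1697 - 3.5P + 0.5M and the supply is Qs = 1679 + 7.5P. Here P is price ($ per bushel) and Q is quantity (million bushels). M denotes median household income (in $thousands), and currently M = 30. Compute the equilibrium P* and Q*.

With M = 30, demand is Qd = 1712 - 3.5P.
Equating demand and supply, 1712 - 3.5P = 1679 + 7.5P gives 11P = 33, so P* = 3.
Substitute back: Q* = 1712 - 3.5(3) = 1701.5.

P* = 3, Q* = 1701.5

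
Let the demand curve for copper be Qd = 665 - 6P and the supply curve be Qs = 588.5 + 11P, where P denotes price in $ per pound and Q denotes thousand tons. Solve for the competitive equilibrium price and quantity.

Equating demand and supply, 665 - 6P = 588.5 + 11P gives 17P = 76.5, so P* = 4.5.
Then Q* = 665 - 6(4.5) = 638.

P* = 4.5, Q* = 638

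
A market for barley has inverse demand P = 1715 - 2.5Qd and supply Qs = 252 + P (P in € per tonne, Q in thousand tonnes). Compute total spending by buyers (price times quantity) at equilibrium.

Total spending by buyers = 174220

Solving each curve for Q: Qd = 686 - 0.4P.
At equilibrium Qd = Qs, so 686 - 0.4P = 252 + P; collecting terms, 434 = 1.4P and P* = 310.
Plugging P* into demand: Q* = 686 - 0.4(310) = 562.
Total spending by buyers = P* × Q* = 310 × 562 = 174220.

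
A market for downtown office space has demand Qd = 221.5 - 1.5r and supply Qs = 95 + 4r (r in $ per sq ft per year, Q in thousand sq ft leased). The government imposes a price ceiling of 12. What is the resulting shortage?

Shortage = 60.5

Evaluating both curves at the ceiling price 12 gives Qd = 203.5, Qs = 143.
Shortage = Qd - Qs = 203.5 - 143 = 60.5.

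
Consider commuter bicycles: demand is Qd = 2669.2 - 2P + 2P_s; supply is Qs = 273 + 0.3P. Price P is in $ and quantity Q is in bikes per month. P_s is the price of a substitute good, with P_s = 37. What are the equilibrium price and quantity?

P* = 1074, Q* = 595.2

With P_s = 37, demand is Qd = 2743.2 - 2P.
Set Qd = Qs: 2743.2 - 2P = 273 + 0.3P, so 2470.2 = 2.3P and P* = 1074.
Plugging P* into demand: Q* = 2743.2 - 2(1074) = 595.2.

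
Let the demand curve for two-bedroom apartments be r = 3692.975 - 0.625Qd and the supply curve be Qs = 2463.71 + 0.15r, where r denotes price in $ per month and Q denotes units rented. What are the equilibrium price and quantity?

Inverting to quantity form: Qd = 5908.76 - 1.6r.
Equating demand and supply, 5908.76 - 1.6r = 2463.71 + 0.15r gives 1.75r = 3445.05, so r* = 1968.6.
From the demand curve, Q* = 5908.76 - 1.6(1968.6) = 2759.

r* = 1968.6, Q* = 2759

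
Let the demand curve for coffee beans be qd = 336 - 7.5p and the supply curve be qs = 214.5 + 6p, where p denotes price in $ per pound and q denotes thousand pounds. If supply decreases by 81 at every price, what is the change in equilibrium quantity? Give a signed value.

The market clears where 336 - 7.5p = 214.5 + 6p. Rearranging, 13.5p = 121.5, hence p* = 9.
Substitute back: q* = 336 - 7.5(9) = 268.5.
After the shift, supply is qs = 133.5 + 6p.
Re-solving, 13.5p = 202.5 gives p = 15 and q = 223.5.
Δq = 223.5 - 268.5 = -45.

Δq = -45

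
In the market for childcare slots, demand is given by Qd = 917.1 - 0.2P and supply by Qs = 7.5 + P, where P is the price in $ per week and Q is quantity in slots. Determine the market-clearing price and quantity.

Equating demand and supply, 917.1 - 0.2P = 7.5 + P gives 1.2P = 909.6, so P* = 758.
Substitute back: Q* = 917.1 - 0.2(758) = 765.5.

P* = 758, Q* = 765.5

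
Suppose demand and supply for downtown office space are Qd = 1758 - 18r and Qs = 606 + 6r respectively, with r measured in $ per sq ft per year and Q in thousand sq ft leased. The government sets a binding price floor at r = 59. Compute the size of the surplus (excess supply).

Surplus = 264

With r fixed at 59, quantity demanded is 696 and quantity supplied is 960.
Surplus = Qs - Qd = 960 - 696 = 264.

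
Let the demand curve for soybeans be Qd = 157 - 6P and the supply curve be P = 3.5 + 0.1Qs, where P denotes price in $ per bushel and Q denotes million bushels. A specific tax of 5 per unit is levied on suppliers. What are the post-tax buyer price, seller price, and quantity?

Solving each curve for Q: Qs = -35 + 10P.
Suppliers keep P_s = P_b - 5 per unit, so supply in terms of the buyer price is Qs = -85 + 10P_b.
Set Qd = Qs: 157 - 6P_b = -85 + 10P_b, so 242 = 16P_b and P_b = 15.125.
Then P_s = 15.125 - 5 = 10.125 and Q = 157 - 6(15.125) = 66.25.

P_b = 15.125, P_s = 10.125, Q = 66.25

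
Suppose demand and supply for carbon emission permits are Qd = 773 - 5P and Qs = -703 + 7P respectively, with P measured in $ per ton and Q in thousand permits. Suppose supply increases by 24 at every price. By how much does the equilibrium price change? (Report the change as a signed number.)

Equating demand and supply, 773 - 5P = -703 + 7P gives 12P = 1476, so P* = 123.
Plugging P* into demand: Q* = 773 - 5(123) = 158.
After the shift, supply is Qs = -679 + 7P.
The new intersection has 1452 = 12P, i.e. P = 121, Q = 168.
ΔP = 121 - 123 = -2.

ΔP = -2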